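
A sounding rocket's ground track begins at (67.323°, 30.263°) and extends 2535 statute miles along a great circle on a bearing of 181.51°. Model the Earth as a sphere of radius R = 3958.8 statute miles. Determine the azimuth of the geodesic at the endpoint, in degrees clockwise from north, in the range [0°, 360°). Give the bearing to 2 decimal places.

The arc subtends δ = 2535/3958.8 = 0.640346 rad at the centre.
With φ₁ = 67.323° = 1.175008 rad and θ = 181.51° = 3.167947 rad:
Destination latitude: φ₂ = arcsin( sin φ₁ cos δ + cos φ₁ sin δ cos θ ) = arcsin(0.509631) = 30.639°.
Δλ = atan2( sin θ sin δ cos φ₁ , cos δ − sin φ₁ sin φ₂ ) = atan2(-0.006070, 0.331657) = -0.018300 rad = -1.049°.
Hence λ₂ = 30.263° + -1.049° = 29.214°.
The forward bearing on arrival equals the back-azimuth from the destination plus 180°.
Back-azimuth from P₂ (30.64°, 29.21°) to P₁ (67.32°, 30.26°), with Δλ' = λ₁ − λ₂ = 1.05°: atan2( sin Δλ' cos φ₁ , cos φ₂ sin φ₁ − sin φ₂ cos φ₁ cos Δλ' ) = 0.68°.
Final bearing = (0.68° + 180°) mod 360° = 180.68°.

final bearing 180.68°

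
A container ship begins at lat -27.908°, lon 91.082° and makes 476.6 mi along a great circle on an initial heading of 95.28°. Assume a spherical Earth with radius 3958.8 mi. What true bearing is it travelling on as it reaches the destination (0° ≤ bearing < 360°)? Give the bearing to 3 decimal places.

The arc subtends δ = 476.6/3958.8 = 0.120390 rad at the centre.
Start latitude φ₁ = -0.487086 rad; initial bearing θ = 1.662950 rad.
Destination latitude: φ₂ = arcsin( sin φ₁ cos δ + cos φ₁ sin δ cos θ ) = arcsin(-0.474432) = -28.322°.
For the longitude increment, Δλ = atan2( sin θ sin δ cos φ₁, cos δ − sin φ₁ sin φ₂ ) = atan2(0.105682, 0.770702) = 7.808°.
Hence λ₂ = 91.082° + 7.808° = 98.890°.
The forward bearing on arrival equals the back-azimuth from the destination plus 180°.
Back-azimuth from P₂ (-28.322°, 98.890°) to P₁ (-27.908°, 91.082°), with Δλ' = λ₁ − λ₂ = -7.808°: atan2( sin Δλ' cos φ₁ , cos φ₂ sin φ₁ − sin φ₂ cos φ₁ cos Δλ' ) = 271.596°.
Final bearing = (271.596° + 180°) mod 360° = 91.596°.

final bearing 91.596°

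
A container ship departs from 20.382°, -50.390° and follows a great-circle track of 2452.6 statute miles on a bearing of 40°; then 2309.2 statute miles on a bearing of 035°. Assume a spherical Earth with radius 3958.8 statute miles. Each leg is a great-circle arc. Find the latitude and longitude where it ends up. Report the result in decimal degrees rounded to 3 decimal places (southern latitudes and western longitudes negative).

latitude 65.047°, longitude 29.635°

Apply the spherical direct solution leg by leg, carrying full precision between legs.
Leg 1: from (20.382°, -50.390°), δ = 2452.6/3958.8 = 0.619531 rad, θ = 40° → φ = 44.468°, λ = -18.856°.
Leg 2: from (44.468°, -18.856°), δ = 2309.2/3958.8 = 0.583308 rad, θ = 35° → φ = 65.047°, λ = 29.635°.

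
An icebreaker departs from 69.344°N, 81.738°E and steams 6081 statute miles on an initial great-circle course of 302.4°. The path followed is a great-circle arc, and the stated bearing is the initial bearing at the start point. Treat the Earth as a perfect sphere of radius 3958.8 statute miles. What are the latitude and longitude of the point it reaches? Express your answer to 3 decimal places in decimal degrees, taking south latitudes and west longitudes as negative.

δ = 6081/3958.8 = 1.536072 rad (88.0104°).
Converting: φ₁ = 1.210281 rad, θ = 5.277876 rad.
Applying the spherical law of cosines for sides, sin φ₂ = sin φ₁ cos δ + cos φ₁ sin δ cos θ = 0.221388, so φ₂ = 12.791°.
For the longitude increment, Δλ = atan2( sin θ sin δ cos φ₁, cos δ − sin φ₁ sin φ₂ ) = atan2(-0.297663, -0.172439) = -120.084°.
λ₂ = 81.738° + -120.084° = -38.346°.

latitude 12.791°, longitude -38.346°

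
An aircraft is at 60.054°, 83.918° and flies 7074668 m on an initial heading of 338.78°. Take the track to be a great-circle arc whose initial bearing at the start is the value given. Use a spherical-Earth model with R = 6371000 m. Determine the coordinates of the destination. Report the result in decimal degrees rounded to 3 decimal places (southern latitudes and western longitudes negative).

δ = 7074668/6371000 = 1.110449 rad (63.6240°).
Converting: φ₁ = 1.048140 rad, θ = 5.912826 rad.
Applying the spherical law of cosines for sides, sin φ₂ = sin φ₁ cos δ + cos φ₁ sin δ cos θ = 0.801844, so φ₂ = 53.307°.
Then Δλ = atan2(-0.161870, -0.250536) = -2.567966 rad, from sin θ sin δ cos φ₁ over cos δ − sin φ₁ sin φ₂.
λ₂ = 83.918° + -147.134° = -63.216°.

latitude 53.307°, longitude -63.216°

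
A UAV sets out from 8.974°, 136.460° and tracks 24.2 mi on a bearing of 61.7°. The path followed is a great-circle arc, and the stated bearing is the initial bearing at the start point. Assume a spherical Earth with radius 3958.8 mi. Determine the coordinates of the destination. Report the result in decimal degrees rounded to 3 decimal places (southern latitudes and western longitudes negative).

Central angle δ = d/R = 0.006113 rad.
Converting: φ₁ = 0.156626 rad, θ = 1.076868 rad.
Applying the spherical law of cosines for sides, sin φ₂ = sin φ₁ cos δ + cos φ₁ sin δ cos θ = 0.158846, so φ₂ = 9.140°.
Δλ = atan2( sin θ sin δ cos φ₁ , cos δ − sin φ₁ sin φ₂ ) = atan2(0.005316, 0.975204) = 0.005452 rad = 0.312°.
Hence λ₂ = 136.460° + 0.312° = 136.772°.

latitude 9.140°, longitude 136.772°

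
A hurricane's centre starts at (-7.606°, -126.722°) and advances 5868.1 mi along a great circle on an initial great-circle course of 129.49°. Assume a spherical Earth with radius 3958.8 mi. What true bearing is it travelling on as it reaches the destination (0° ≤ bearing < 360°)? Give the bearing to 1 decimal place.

final bearing 84.3°

δ = 5868.1/3958.8 = 1.482293 rad (84.9291°).
Start latitude φ₁ = -0.132750 rad; initial bearing θ = 2.260027 rad.
Destination latitude: φ₂ = arcsin( sin φ₁ cos δ + cos φ₁ sin δ cos θ ) = arcsin(-0.639580) = -39.761°.
Then Δλ = atan2(0.761952, 0.003733) = 1.565897 rad, from sin θ sin δ cos φ₁ over cos δ − sin φ₁ sin φ₂.
Hence λ₂ = -126.722° + 89.719° = -37.003°.
The forward bearing on arrival equals the back-azimuth from the destination plus 180°.
Back-azimuth from P₂ (-39.8°, -37.0°) to P₁ (-7.6°, -126.7°), with Δλ' = λ₁ − λ₂ = -89.7°: atan2( sin Δλ' cos φ₁ , cos φ₂ sin φ₁ − sin φ₂ cos φ₁ cos Δλ' ) = 264.3°.
Final bearing = (264.3° + 180°) mod 360° = 84.3°.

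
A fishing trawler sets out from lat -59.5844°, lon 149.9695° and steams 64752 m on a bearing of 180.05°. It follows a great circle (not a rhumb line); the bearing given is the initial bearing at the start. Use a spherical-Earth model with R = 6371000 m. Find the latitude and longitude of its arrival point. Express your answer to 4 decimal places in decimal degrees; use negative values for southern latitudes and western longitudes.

latitude -60.1667°, longitude 149.9685°

Central angle δ = d/R = 0.010164 rad.
Start latitude φ₁ = -1.039944 rad; initial bearing θ = 3.142465 rad.
sin φ₂ = sin φ₁ cos δ + cos φ₁ sin δ cos θ = (-0.862376)(0.999948) + (0.506269)(0.010163)(-1.000000) = -0.867477
φ₂ = asin(-0.867477) = -1.050108 rad = -60.1667°.
Δλ = atan2( sin θ sin δ cos φ₁ , cos δ − sin φ₁ sin φ₂ ) = atan2(-0.000004, 0.251857) = -0.000018 rad = -0.0010°.
Hence λ₂ = 149.9695° + -0.0010° = 149.9685°.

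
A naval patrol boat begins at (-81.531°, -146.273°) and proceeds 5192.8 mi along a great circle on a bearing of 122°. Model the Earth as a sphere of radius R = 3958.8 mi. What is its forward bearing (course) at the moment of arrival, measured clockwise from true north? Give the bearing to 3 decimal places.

final bearing 7.600°

Angular distance δ = d/R = 5192.8 / 3958.8 = 1.311711 rad.
Converting: φ₁ = -1.422984 rad, θ = 2.129302 rad.
sin φ₂ = sin φ₁ cos δ + cos φ₁ sin δ cos θ = (-0.989096)(0.256197) + (0.147274)(0.966625)(-0.529919) = -0.328842
φ₂ = asin(-0.328842) = -0.335077 rad = -19.199°.
For the longitude increment, Δλ = atan2( sin θ sin δ cos φ₁, cos δ − sin φ₁ sin φ₂ ) = atan2(0.120727, -0.069059) = 119.771°.
λ₂ = -146.273° + 119.771° = -26.502°.
The forward bearing on arrival equals the back-azimuth from the destination plus 180°.
Back-azimuth from P₂ (-19.199°, -26.502°) to P₁ (-81.531°, -146.273°), with Δλ' = λ₁ − λ₂ = -119.771°: atan2( sin Δλ' cos φ₁ , cos φ₂ sin φ₁ − sin φ₂ cos φ₁ cos Δλ' ) = 187.600°.
Final bearing = (187.600° + 180°) mod 360° = 7.600°.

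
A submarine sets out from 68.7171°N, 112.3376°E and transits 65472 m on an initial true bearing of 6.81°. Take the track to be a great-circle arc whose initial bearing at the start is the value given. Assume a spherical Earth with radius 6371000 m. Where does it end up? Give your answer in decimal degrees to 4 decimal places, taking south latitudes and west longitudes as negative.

latitude 69.3016°, longitude 112.5351°

δ = 65472/6371000 = 0.010277 rad (0.5888°).
Start latitude φ₁ = 1.199340 rad; initial bearing θ = 0.118857 rad.
sin φ₂ = sin φ₁ cos δ + cos φ₁ sin δ cos θ = (0.931800)(0.999947) + (0.362973)(0.010276)(0.992945) = 0.935454
φ₂ = asin(0.935454) = 1.209542 rad = 69.3016°.
Δλ = atan2( sin θ sin δ cos φ₁ , cos δ − sin φ₁ sin φ₂ ) = atan2(0.000442, 0.128291) = 0.003448 rad = 0.1975°.
λ₂ = λ₁ + Δλ = 112.5351°.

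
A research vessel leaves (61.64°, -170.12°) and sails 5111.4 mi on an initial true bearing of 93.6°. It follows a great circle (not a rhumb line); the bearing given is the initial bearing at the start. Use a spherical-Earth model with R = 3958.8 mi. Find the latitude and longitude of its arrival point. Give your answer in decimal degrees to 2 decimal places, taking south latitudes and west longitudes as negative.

Central angle δ = d/R = 1.291149 rad.
Start latitude φ₁ = 1.075821 rad; initial bearing θ = 1.633628 rad.
Destination latitude: φ₂ = arcsin( sin φ₁ cos δ + cos φ₁ sin δ cos θ ) = arcsin(0.214222) = 12.37°.
Δλ = atan2( sin θ sin δ cos φ₁ , cos δ − sin φ₁ sin φ₂ ) = atan2(0.455656, 0.087506) = 1.381063 rad = 79.13°.
Hence λ₂ = -170.12° + 79.13° = -90.99°.

latitude 12.37°, longitude -90.99°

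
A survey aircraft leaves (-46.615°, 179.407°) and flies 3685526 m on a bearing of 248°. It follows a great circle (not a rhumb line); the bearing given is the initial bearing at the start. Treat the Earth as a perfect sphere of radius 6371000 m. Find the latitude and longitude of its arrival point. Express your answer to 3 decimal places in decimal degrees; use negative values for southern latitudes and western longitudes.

δ = 3685526/6371000 = 0.578485 rad (33.1447°).
With φ₁ = -46.615° = -0.813585 rad and θ = 248° = 4.328417 rad:
sin φ₂ = sin φ₁ cos δ + cos φ₁ sin δ cos θ = (-0.726755)(0.837292) + (0.686897)(0.546756)(-0.374607) = -0.749195
φ₂ = asin(-0.749195) = -0.846846 rad = -48.521°.
Then Δλ = atan2(-0.348218, 0.292811) = -0.871618 rad, from sin θ sin δ cos φ₁ over cos δ − sin φ₁ sin φ₂.
λ₂ = λ₁ + Δλ = 129.467°.

latitude -48.521°, longitude 129.467°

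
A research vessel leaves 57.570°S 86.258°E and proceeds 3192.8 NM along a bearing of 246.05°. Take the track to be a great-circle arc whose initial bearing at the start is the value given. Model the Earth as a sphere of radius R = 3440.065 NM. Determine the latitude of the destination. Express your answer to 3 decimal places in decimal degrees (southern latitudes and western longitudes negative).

Angular distance δ = d/R = 3192.8 / 3440.065 = 0.928122 rad.
Start latitude φ₁ = -1.004786 rad; initial bearing θ = 4.294383 rad.
Applying the spherical law of cosines for sides, sin φ₂ = sin φ₁ cos δ + cos φ₁ sin δ cos θ = -0.680132, so φ₂ = -42.854°.
For the longitude increment, Δλ = atan2( sin θ sin δ cos φ₁, cos δ − sin φ₁ sin φ₂ ) = atan2(-0.392320, 0.025275) = -86.314°.
λ₂ = 86.258° + -86.314° = -0.056°.

latitude -42.854°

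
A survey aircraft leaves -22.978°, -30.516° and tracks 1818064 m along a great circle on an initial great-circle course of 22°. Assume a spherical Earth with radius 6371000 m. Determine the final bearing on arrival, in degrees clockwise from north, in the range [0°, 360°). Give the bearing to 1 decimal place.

final bearing 20.4°

Angular distance δ = d/R = 1818064 / 6371000 = 0.285366 rad.
With φ₁ = -22.978° = -0.401042 rad and θ = 22° = 0.383972 rad:
Destination latitude: φ₂ = arcsin( sin φ₁ cos δ + cos φ₁ sin δ cos θ ) = arcsin(-0.134290) = -7.718°.
For the longitude increment, Δλ = atan2( sin θ sin δ cos φ₁, cos δ − sin φ₁ sin φ₂ ) = atan2(0.097088, 0.907135) = 6.109°.
λ₂ = -30.516° + 6.109° = -24.407°.
The forward bearing on arrival equals the back-azimuth from the destination plus 180°.
Back-azimuth from P₂ (-7.7°, -24.4°) to P₁ (-23.0°, -30.5°), with Δλ' = λ₁ − λ₂ = -6.1°: atan2( sin Δλ' cos φ₁ , cos φ₂ sin φ₁ − sin φ₂ cos φ₁ cos Δλ' ) = 200.4°.
Final bearing = (200.4° + 180°) mod 360° = 20.4°.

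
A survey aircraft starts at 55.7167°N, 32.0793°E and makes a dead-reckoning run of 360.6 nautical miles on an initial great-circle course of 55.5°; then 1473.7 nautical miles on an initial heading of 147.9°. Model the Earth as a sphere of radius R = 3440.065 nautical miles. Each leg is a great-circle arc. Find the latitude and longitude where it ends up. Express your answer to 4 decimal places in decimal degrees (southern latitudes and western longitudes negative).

Apply the spherical direct solution leg by leg, carrying full precision between legs.
Leg 1: from (55.7167°, 32.0793°), δ = 360.6/3440.065 = 0.104824 rad, θ = 55.5° → φ = 58.7719°, λ = 41.6534°.
Leg 2: from (58.7719°, 41.6534°), δ = 1473.7/3440.065 = 0.428393 rad, θ = 147.9° → φ = 36.5408°, λ = 57.6009°.

latitude 36.5408°, longitude 57.6009°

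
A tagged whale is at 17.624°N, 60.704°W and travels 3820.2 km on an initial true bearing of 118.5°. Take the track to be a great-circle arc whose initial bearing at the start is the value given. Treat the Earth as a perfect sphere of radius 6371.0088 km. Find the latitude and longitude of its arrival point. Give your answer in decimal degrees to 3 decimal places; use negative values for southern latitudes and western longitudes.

latitude -0.383°, longitude -30.971°

Angular distance δ = d/R = 3820.2 / 6371.0088 = 0.599622 rad.
Converting: φ₁ = 0.307597 rad, θ = 2.068215 rad.
sin φ₂ = sin φ₁ cos δ + cos φ₁ sin δ cos θ = (0.302769)(0.825549) + (0.953064)(0.564331)(-0.477159) = -0.006686
φ₂ = asin(-0.006686) = -0.006686 rad = -0.383°.
Then Δλ = atan2(0.472666, 0.827573) = 0.518934 rad, from sin θ sin δ cos φ₁ over cos δ − sin φ₁ sin φ₂.
λ₂ = -60.704° + 29.733° = -30.971°.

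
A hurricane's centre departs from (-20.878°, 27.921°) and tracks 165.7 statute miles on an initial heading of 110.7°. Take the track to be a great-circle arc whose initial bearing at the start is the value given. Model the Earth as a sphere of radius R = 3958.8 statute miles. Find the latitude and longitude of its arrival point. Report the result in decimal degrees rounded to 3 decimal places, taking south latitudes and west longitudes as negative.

The arc subtends δ = 165.7/3958.8 = 0.041856 rad at the centre.
Converting: φ₁ = -0.364390 rad, θ = 1.932079 rad.
sin φ₂ = sin φ₁ cos δ + cos φ₁ sin δ cos θ = (-0.356379)(0.999124) + (0.934341)(0.041844)(-0.353475) = -0.369887
φ₂ = asin(-0.369887) = -0.378887 rad = -21.709°.
Then Δλ = atan2(0.036573, 0.867304) = 0.042143 rad, from sin θ sin δ cos φ₁ over cos δ − sin φ₁ sin φ₂.
Hence λ₂ = 27.921° + 2.415° = 30.336°.

latitude -21.709°, longitude 30.336°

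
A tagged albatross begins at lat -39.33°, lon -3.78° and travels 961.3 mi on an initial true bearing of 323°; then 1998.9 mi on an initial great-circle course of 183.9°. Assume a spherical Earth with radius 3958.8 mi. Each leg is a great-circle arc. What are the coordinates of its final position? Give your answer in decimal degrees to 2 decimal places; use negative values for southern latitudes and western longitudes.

Apply the spherical direct solution leg by leg, carrying full precision between legs.
Leg 1: from (-39.33°, -3.78°), δ = 961.3/3958.8 = 0.242826 rad, θ = 323° → φ = -27.82°, λ = -13.20°.
Leg 2: from (-27.82°, -13.20°), δ = 1998.9/3958.8 = 0.504926 rad, θ = 183.9° → φ = -56.64°, λ = -16.63°.

latitude -56.64°, longitude -16.63°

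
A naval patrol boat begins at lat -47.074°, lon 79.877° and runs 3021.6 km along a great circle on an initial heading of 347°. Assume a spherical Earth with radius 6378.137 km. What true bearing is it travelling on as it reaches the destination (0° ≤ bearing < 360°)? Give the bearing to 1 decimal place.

final bearing 350.6°

Central angle δ = d/R = 0.473743 rad.
Start latitude φ₁ = -0.821596 rad; initial bearing θ = 6.056293 rad.
Destination latitude: φ₂ = arcsin( sin φ₁ cos δ + cos φ₁ sin δ cos θ ) = arcsin(-0.348844) = -20.417°.
For the longitude increment, Δλ = atan2( sin θ sin δ cos φ₁, cos δ − sin φ₁ sin φ₂ ) = atan2(-0.069895, 0.634432) = -6.287°.
Hence λ₂ = 79.877° + -6.287° = 73.590°.
The forward bearing on arrival equals the back-azimuth from the destination plus 180°.
Back-azimuth from P₂ (-20.4°, 73.6°) to P₁ (-47.1°, 79.9°), with Δλ' = λ₁ − λ₂ = 6.3°: atan2( sin Δλ' cos φ₁ , cos φ₂ sin φ₁ − sin φ₂ cos φ₁ cos Δλ' ) = 170.6°.
Final bearing = (170.6° + 180°) mod 360° = 350.6°.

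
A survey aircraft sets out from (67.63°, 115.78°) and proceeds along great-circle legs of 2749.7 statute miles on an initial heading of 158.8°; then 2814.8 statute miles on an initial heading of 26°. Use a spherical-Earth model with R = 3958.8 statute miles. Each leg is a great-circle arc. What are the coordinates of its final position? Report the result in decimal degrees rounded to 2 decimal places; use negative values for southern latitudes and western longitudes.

Apply the spherical direct solution leg by leg, carrying full precision between legs.
Leg 1: from (67.63°, 115.78°), δ = 2749.7/3958.8 = 0.694579 rad, θ = 158.8° → φ = 28.91°, λ = 131.11°.
Leg 2: from (28.91°, 131.11°), δ = 2814.8/3958.8 = 0.711024 rad, θ = 26° → φ = 61.61°, λ = 168.10°.

latitude 61.61°, longitude 168.10°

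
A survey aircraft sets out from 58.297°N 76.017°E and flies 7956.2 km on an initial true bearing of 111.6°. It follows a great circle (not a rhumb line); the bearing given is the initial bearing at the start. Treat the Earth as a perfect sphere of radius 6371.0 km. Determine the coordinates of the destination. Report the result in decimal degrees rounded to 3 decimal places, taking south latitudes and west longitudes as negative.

Angular distance δ = d/R = 7956.2 / 6371 = 1.248815 rad.
Start latitude φ₁ = 1.017475 rad; initial bearing θ = 1.947787 rad.
Destination latitude: φ₂ = arcsin( sin φ₁ cos δ + cos φ₁ sin δ cos θ ) = arcsin(0.085714) = 4.917°.
Δλ = atan2( sin θ sin δ cos φ₁ , cos δ − sin φ₁ sin φ₂ ) = atan2(0.463503, 0.243523) = 1.087039 rad = 62.283°.
Hence λ₂ = 76.017° + 62.283° = 138.300°.

latitude 4.917°, longitude 138.300°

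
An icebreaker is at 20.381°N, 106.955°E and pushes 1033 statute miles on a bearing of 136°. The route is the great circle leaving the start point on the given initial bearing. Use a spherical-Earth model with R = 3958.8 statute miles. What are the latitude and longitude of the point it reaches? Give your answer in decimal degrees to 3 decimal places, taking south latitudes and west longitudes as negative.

latitude 9.353°, longitude 117.420°

The arc subtends δ = 1033/3958.8 = 0.260938 rad at the centre.
Converting: φ₁ = 0.355716 rad, θ = 2.373648 rad.
Destination latitude: φ₂ = arcsin( sin φ₁ cos δ + cos φ₁ sin δ cos θ ) = arcsin(0.162510) = 9.353°.
Then Δλ = atan2(0.167993, 0.909553) = 0.182641 rad, from sin θ sin δ cos φ₁ over cos δ − sin φ₁ sin φ₂.
λ₂ = 106.955° + 10.465° = 117.420°.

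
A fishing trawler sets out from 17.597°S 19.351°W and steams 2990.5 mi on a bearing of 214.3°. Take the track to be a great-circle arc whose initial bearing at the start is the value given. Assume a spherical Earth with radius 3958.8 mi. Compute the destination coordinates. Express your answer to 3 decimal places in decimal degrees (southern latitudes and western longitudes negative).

latitude -49.459°, longitude -55.820°

Central angle δ = d/R = 0.755406 rad.
Converting: φ₁ = -0.307126 rad, θ = 3.740241 rad.
Destination latitude: φ₂ = arcsin( sin φ₁ cos δ + cos φ₁ sin δ cos θ ) = arcsin(-0.759945) = -49.459°.
Then Δλ = atan2(-0.368266, 0.498247) = -0.636504 rad, from sin θ sin δ cos φ₁ over cos δ − sin φ₁ sin φ₂.
λ₂ = λ₁ + Δλ = -55.820°.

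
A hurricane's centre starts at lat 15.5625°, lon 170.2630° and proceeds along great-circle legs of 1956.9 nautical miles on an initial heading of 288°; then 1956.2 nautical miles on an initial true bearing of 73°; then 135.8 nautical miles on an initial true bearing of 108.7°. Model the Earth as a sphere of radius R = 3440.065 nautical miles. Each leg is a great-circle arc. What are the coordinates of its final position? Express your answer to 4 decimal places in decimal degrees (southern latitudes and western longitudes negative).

Apply the spherical direct solution leg by leg, carrying full precision between legs.
Leg 1: from (15.5625°, 170.2630°), δ = 1956.9/3440.065 = 0.568856 rad, θ = 288° → φ = 22.7303°, λ = 136.5218°.
Leg 2: from (22.7303°, 136.5218°), δ = 1956.2/3440.065 = 0.568652 rad, θ = 73° → φ = 28.0862°, λ = 172.2332°.
Leg 3: from (28.0862°, 172.2332°), δ = 135.8/3440.065 = 0.039476 rad, θ = 108.7° → φ = 27.3400°, λ = 174.6451°.

latitude 27.3400°, longitude 174.6451°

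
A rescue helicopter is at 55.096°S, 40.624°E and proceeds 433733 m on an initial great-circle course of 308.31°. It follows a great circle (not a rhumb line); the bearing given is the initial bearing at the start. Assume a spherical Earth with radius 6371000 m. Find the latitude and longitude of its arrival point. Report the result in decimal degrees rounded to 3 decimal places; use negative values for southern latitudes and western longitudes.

δ = 433733/6371000 = 0.068079 rad (3.9007°).
Start latitude φ₁ = -0.961607 rad; initial bearing θ = 5.381025 rad.
Destination latitude: φ₂ = arcsin( sin φ₁ cos δ + cos φ₁ sin δ cos θ ) = arcsin(-0.794082) = -52.569°.
Δλ = atan2( sin θ sin δ cos φ₁ , cos δ − sin φ₁ sin φ₂ ) = atan2(-0.030543, 0.346447) = -0.087934 rad = -5.038°.
λ₂ = 40.624° + -5.038° = 35.586°.

latitude -52.569°, longitude 35.586°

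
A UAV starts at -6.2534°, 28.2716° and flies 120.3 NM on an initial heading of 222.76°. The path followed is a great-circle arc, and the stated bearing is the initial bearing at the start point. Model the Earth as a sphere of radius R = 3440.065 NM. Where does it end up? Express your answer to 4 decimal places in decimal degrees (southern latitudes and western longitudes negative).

latitude -7.7226°, longitude 26.8990°

δ = 120.3/3440.065 = 0.034970 rad (2.0036°).
Converting: φ₁ = -0.109142 rad, θ = 3.887895 rad.
Destination latitude: φ₂ = arcsin( sin φ₁ cos δ + cos φ₁ sin δ cos θ ) = arcsin(-0.134377) = -7.7226°.
Δλ = atan2( sin θ sin δ cos φ₁ , cos δ − sin φ₁ sin φ₂ ) = atan2(-0.023596, 0.984752) = -0.023957 rad = -1.3726°.
Hence λ₂ = 28.2716° + -1.3726° = 26.8990°.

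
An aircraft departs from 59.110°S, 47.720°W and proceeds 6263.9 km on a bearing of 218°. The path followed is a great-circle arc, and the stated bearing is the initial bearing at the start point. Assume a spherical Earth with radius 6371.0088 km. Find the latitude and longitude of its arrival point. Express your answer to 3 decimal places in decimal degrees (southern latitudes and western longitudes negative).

Central angle δ = d/R = 0.983188 rad.
Converting: φ₁ = -1.031664 rad, θ = 3.804818 rad.
Destination latitude: φ₂ = arcsin( sin φ₁ cos δ + cos φ₁ sin δ cos θ ) = arcsin(-0.812438) = -54.335°.
Δλ = atan2( sin θ sin δ cos φ₁ , cos δ − sin φ₁ sin φ₂ ) = atan2(-0.263060, -0.142825) = -2.068202 rad = -118.499°.
Hence λ₂ = -47.720° + -118.499° = -166.219°.

latitude -54.335°, longitude -166.219°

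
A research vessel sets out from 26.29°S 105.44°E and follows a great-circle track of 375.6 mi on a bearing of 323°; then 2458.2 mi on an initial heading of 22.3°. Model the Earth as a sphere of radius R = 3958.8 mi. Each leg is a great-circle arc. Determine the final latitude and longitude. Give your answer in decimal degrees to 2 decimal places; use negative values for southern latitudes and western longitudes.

Apply the spherical direct solution leg by leg, carrying full precision between legs.
Leg 1: from (-26.29°, 105.44°), δ = 375.6/3958.8 = 0.094877 rad, θ = 323° → φ = -21.91°, λ = 101.92°.
Leg 2: from (-21.91°, 101.92°), δ = 2458.2/3958.8 = 0.620946 rad, θ = 22.3° → φ = 11.30°, λ = 114.93°.

latitude 11.30°, longitude 114.93°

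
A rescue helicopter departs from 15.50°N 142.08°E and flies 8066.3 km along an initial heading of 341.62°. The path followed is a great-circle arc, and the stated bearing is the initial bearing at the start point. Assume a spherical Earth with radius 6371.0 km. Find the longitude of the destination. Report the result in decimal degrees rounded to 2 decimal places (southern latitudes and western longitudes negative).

longitude 60.99°

Angular distance δ = d/R = 8066.3 / 6371 = 1.266096 rad.
Start latitude φ₁ = 0.270526 rad; initial bearing θ = 5.962394 rad.
Destination latitude: φ₂ = arcsin( sin φ₁ cos δ + cos φ₁ sin δ cos θ ) = arcsin(0.952522) = 72.27°.
Then Δλ = atan2(-0.289854, 0.045457) = -1.415238 rad, from sin θ sin δ cos φ₁ over cos δ − sin φ₁ sin φ₂.
λ₂ = 142.08° + -81.09° = 60.99°.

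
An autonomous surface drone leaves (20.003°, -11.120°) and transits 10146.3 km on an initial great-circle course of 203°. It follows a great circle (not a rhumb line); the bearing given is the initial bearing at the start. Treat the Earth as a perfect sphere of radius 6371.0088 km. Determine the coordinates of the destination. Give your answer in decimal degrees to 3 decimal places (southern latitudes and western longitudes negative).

latitude -60.718°, longitude -64.123°

δ = 10146.3/6371.0088 = 1.592574 rad (91.2477°).
Start latitude φ₁ = 0.349118 rad; initial bearing θ = 3.543018 rad.
Applying the spherical law of cosines for sides, sin φ₂ = sin φ₁ cos δ + cos φ₁ sin δ cos θ = -0.872219, so φ₂ = -60.718°.
Δλ = atan2( sin θ sin δ cos φ₁ , cos δ − sin φ₁ sin φ₂ ) = atan2(-0.367073, 0.276584) = -0.925069 rad = -53.003°.
λ₂ = λ₁ + Δλ = -64.123°.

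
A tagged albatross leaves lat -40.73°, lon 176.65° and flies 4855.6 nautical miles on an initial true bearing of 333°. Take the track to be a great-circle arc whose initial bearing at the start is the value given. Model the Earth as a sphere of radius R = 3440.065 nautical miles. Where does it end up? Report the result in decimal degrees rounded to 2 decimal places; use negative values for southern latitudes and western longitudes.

The arc subtends δ = 4855.6/3440.065 = 1.411485 rad at the centre.
Start latitude φ₁ = -0.710873 rad; initial bearing θ = 5.811946 rad.
sin φ₂ = sin φ₁ cos δ + cos φ₁ sin δ cos θ = (-0.652495)(0.158638) + (0.757793)(0.987337)(0.891007) = 0.563137
φ₂ = asin(0.563137) = 0.598178 rad = 34.27°.
Δλ = atan2( sin θ sin δ cos φ₁ , cos δ − sin φ₁ sin φ₂ ) = atan2(-0.339674, 0.526083) = -0.573323 rad = -32.85°.
λ₂ = 176.65° + -32.85° = 143.80°.

latitude 34.27°, longitude 143.80°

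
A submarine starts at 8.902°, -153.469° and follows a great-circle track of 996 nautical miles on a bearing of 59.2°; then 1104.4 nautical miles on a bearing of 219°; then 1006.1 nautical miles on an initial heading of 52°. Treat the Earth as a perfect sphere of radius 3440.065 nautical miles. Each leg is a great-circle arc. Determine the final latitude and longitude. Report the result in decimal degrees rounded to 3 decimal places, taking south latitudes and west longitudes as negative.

latitude 12.638°, longitude -136.609°

Apply the spherical direct solution leg by leg, carrying full precision between legs.
Leg 1: from (8.902°, -153.469°), δ = 996/3440.065 = 0.289529 rad, θ = 59.2° → φ = 17.022°, λ = -138.608°.
Leg 2: from (17.022°, -138.608°), δ = 1104.4/3440.065 = 0.321040 rad, θ = 219° → φ = 2.481°, λ = -150.073°.
Leg 3: from (2.481°, -150.073°), δ = 1006.1/3440.065 = 0.292465 rad, θ = 52° → φ = 12.638°, λ = -136.609°.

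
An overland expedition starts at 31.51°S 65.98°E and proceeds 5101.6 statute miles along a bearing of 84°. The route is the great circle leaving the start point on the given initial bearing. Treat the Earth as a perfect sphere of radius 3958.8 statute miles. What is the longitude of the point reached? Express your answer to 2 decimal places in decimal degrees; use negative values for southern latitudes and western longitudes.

longitude 139.10°

Central angle δ = d/R = 1.288673 rad.
Converting: φ₁ = -0.549953 rad, θ = 1.466077 rad.
sin φ₂ = sin φ₁ cos δ + cos φ₁ sin δ cos θ = (-0.522647)(0.278395) + (0.852549)(0.960467)(0.104528) = -0.059910
φ₂ = asin(-0.059910) = -0.059946 rad = -3.43°.
Then Δλ = atan2(0.814359, 0.247084) = 1.276215 rad, from sin θ sin δ cos φ₁ over cos δ − sin φ₁ sin φ₂.
λ₂ = 65.98° + 73.12° = 139.10°.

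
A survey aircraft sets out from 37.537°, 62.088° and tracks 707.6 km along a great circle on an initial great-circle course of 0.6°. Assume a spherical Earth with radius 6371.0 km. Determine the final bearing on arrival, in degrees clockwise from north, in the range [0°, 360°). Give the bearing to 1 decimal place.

δ = 707.6/6371 = 0.111066 rad (6.3636°).
Converting: φ₁ = 0.655144 rad, θ = 0.010472 rad.
sin φ₂ = sin φ₁ cos δ + cos φ₁ sin δ cos θ = (0.609274)(0.993839) + (0.792960)(0.110838)(0.999945) = 0.693405
φ₂ = asin(0.693405) = 0.766203 rad = 43.900°.
Δλ = atan2( sin θ sin δ cos φ₁ , cos δ − sin φ₁ sin φ₂ ) = atan2(0.000920, 0.571365) = 0.001611 rad = 0.092°.
λ₂ = 62.088° + 0.092° = 62.180°.
The forward bearing on arrival equals the back-azimuth from the destination plus 180°.
Back-azimuth from P₂ (43.9°, 62.2°) to P₁ (37.5°, 62.1°), with Δλ' = λ₁ − λ₂ = -0.1°: atan2( sin Δλ' cos φ₁ , cos φ₂ sin φ₁ − sin φ₂ cos φ₁ cos Δλ' ) = 180.7°.
Final bearing = (180.7° + 180°) mod 360° = 0.7°.

final bearing 0.7°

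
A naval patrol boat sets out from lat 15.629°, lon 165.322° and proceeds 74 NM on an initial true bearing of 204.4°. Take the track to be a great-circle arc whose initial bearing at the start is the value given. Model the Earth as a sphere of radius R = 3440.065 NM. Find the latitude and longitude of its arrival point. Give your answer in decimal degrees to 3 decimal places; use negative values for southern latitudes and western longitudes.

Central angle δ = d/R = 0.021511 rad.
Start latitude φ₁ = 0.272778 rad; initial bearing θ = 3.567453 rad.
Destination latitude: φ₂ = arcsin( sin φ₁ cos δ + cos φ₁ sin δ cos θ ) = arcsin(0.250481) = 14.506°.
For the longitude increment, Δλ = atan2( sin θ sin δ cos φ₁, cos δ − sin φ₁ sin φ₂ ) = atan2(-0.008557, 0.932287) = -0.526°.
λ₂ = 165.322° + -0.526° = 164.796°.

latitude 14.506°, longitude 164.796°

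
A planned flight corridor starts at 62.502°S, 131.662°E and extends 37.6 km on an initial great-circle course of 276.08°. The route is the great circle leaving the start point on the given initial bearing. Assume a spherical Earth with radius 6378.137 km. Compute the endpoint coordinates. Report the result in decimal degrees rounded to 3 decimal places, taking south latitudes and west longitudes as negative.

latitude -62.464°, longitude 130.935°

Central angle δ = d/R = 0.005895 rad.
Converting: φ₁ = -1.090866 rad, θ = 4.818505 rad.
sin φ₂ = sin φ₁ cos δ + cos φ₁ sin δ cos θ = (-0.887027)(0.999983) + (0.461718)(0.005895)(0.105917) = -0.886723
φ₂ = asin(-0.886723) = -1.090208 rad = -62.464°.
Δλ = atan2( sin θ sin δ cos φ₁ , cos δ − sin φ₁ sin φ₂ ) = atan2(-0.002707, 0.213435) = -0.012680 rad = -0.727°.
Hence λ₂ = 131.662° + -0.727° = 130.935°.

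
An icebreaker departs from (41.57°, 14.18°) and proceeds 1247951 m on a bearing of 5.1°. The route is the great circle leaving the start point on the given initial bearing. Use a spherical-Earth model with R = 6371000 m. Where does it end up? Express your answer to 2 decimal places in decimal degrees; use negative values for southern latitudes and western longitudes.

latitude 52.74°, longitude 15.82°

δ = 1247951/6371000 = 0.195880 rad (11.2231°).
Start latitude φ₁ = 0.725533 rad; initial bearing θ = 0.089012 rad.
Destination latitude: φ₂ = arcsin( sin φ₁ cos δ + cos φ₁ sin δ cos θ ) = arcsin(0.795881) = 52.74°.
Then Δλ = atan2(0.012944, 0.452783) = 0.028580 rad, from sin θ sin δ cos φ₁ over cos δ − sin φ₁ sin φ₂.
Hence λ₂ = 14.18° + 1.64° = 15.82°.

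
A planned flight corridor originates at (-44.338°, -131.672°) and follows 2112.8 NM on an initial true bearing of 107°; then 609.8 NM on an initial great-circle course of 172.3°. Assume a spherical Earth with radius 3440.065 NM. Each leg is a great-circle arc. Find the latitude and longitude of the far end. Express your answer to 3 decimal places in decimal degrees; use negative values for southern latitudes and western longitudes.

Apply the spherical direct solution leg by leg, carrying full precision between legs.
Leg 1: from (-44.338°, -131.672°), δ = 2112.8/3440.065 = 0.614174 rad, θ = 107° → φ = -43.763°, λ = -81.935°.
Leg 2: from (-43.763°, -81.935°), δ = 609.8/3440.065 = 0.177264 rad, θ = 172.3° → φ = -53.808°, λ = -79.642°.

latitude -53.808°, longitude -79.642°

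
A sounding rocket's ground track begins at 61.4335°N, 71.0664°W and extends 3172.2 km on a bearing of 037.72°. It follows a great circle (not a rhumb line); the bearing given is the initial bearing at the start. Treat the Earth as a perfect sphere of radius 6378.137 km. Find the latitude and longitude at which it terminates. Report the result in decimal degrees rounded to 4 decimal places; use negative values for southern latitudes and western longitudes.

δ = 3172.2/6378.137 = 0.497355 rad (28.4964°).
With φ₁ = 61.4335° = 1.072217 rad and θ = 37.72° = 0.658338 rad:
sin φ₂ = sin φ₁ cos δ + cos φ₁ sin δ cos θ = (0.878263)(0.878847) + (0.478178)(0.477103)(0.791010) = 0.952320
φ₂ = asin(0.952320) = 1.260753 rad = 72.2358°.
Then Δλ = atan2(0.139577, 0.042460) = 1.275486 rad, from sin θ sin δ cos φ₁ over cos δ − sin φ₁ sin φ₂.
λ₂ = λ₁ + Δλ = 2.0135°.

latitude 72.2358°, longitude 2.0135°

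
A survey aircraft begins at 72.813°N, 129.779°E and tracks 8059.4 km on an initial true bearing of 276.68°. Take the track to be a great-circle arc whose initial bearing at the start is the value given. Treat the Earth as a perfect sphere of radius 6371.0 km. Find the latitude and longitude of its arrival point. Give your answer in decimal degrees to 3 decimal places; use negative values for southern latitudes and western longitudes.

The arc subtends δ = 8059.4/6371 = 1.265013 rad at the centre.
Converting: φ₁ = 1.270827 rad, θ = 4.828977 rad.
sin φ₂ = sin φ₁ cos δ + cos φ₁ sin δ cos θ = (0.955345)(0.301040) + (0.295491)(0.953612)(0.116324) = 0.320375
φ₂ = asin(0.320375) = 0.326126 rad = 18.686°.
Δλ = atan2( sin θ sin δ cos φ₁ , cos δ − sin φ₁ sin φ₂ ) = atan2(-0.279871, -0.005029) = -1.588764 rad = -91.029°.
Hence λ₂ = 129.779° + -91.029° = 38.750°.

latitude 18.686°, longitude 38.750°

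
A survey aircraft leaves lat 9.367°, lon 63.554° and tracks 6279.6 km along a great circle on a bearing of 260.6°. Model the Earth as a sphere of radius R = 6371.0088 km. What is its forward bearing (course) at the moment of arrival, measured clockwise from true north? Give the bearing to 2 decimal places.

δ = 6279.6/6371.0088 = 0.985652 rad (56.4737°).
Start latitude φ₁ = 0.163485 rad; initial bearing θ = 4.548328 rad.
Destination latitude: φ₂ = arcsin( sin φ₁ cos δ + cos φ₁ sin δ cos θ ) = arcsin(-0.044444) = -2.547°.
Δλ = atan2( sin θ sin δ cos φ₁ , cos δ − sin φ₁ sin φ₂ ) = atan2(-0.811472, 0.559553) = -0.967116 rad = -55.412°.
λ₂ = 63.554° + -55.412° = 8.142°.
The forward bearing on arrival equals the back-azimuth from the destination plus 180°.
Back-azimuth from P₂ (-2.55°, 8.14°) to P₁ (9.37°, 63.55°), with Δλ' = λ₁ − λ₂ = 55.41°: atan2( sin Δλ' cos φ₁ , cos φ₂ sin φ₁ − sin φ₂ cos φ₁ cos Δλ' ) = 77.00°.
Final bearing = (77.00° + 180°) mod 360° = 257.00°.

final bearing 257.00°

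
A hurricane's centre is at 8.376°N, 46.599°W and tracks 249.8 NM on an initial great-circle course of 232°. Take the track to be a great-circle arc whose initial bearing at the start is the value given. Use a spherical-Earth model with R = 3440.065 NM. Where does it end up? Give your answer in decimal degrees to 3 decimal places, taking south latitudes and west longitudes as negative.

δ = 249.8/3440.065 = 0.072615 rad (4.1605°).
With φ₁ = 8.376° = 0.146189 rad and θ = 232° = 4.049164 rad:
Applying the spherical law of cosines for sides, sin φ₂ = sin φ₁ cos δ + cos φ₁ sin δ cos θ = 0.101094, so φ₂ = 5.802°.
Then Δλ = atan2(-0.056561, 0.982638) = -0.057497 rad, from sin θ sin δ cos φ₁ over cos δ − sin φ₁ sin φ₂.
Hence λ₂ = -46.599° + -3.294° = -49.893°.

latitude 5.802°, longitude -49.893°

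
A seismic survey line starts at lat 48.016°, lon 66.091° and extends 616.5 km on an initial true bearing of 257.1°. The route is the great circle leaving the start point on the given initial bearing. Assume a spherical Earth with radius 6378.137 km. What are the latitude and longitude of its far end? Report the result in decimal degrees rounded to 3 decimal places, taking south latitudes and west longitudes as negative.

δ = 616.5/6378.137 = 0.096658 rad (5.5381°).
Start latitude φ₁ = 0.838037 rad; initial bearing θ = 4.487242 rad.
Destination latitude: φ₂ = arcsin( sin φ₁ cos δ + cos φ₁ sin δ cos θ ) = arcsin(0.725450) = 46.506°.
For the longitude increment, Δλ = atan2( sin θ sin δ cos φ₁, cos δ − sin φ₁ sin φ₂ ) = atan2(-0.062927, 0.456082) = -7.856°.
Hence λ₂ = 66.091° + -7.856° = 58.235°.

latitude 46.506°, longitude 58.235°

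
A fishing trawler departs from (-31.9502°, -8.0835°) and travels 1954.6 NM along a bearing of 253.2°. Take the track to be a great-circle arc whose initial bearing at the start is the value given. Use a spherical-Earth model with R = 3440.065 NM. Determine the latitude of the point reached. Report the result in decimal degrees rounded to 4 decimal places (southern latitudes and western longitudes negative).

The arc subtends δ = 1954.6/3440.065 = 0.568187 rad at the centre.
With φ₁ = -31.9502° = -0.557636 rad and θ = 253.2° = 4.419174 rad:
Destination latitude: φ₂ = arcsin( sin φ₁ cos δ + cos φ₁ sin δ cos θ ) = arcsin(-0.578004) = -35.3103°.
Δλ = atan2( sin θ sin δ cos φ₁ , cos δ − sin φ₁ sin φ₂ ) = atan2(-0.437099, 0.537009) = -0.683190 rad = -39.1439°.
Hence λ₂ = -8.0835° + -39.1439° = -47.2274°.

latitude -35.3103°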